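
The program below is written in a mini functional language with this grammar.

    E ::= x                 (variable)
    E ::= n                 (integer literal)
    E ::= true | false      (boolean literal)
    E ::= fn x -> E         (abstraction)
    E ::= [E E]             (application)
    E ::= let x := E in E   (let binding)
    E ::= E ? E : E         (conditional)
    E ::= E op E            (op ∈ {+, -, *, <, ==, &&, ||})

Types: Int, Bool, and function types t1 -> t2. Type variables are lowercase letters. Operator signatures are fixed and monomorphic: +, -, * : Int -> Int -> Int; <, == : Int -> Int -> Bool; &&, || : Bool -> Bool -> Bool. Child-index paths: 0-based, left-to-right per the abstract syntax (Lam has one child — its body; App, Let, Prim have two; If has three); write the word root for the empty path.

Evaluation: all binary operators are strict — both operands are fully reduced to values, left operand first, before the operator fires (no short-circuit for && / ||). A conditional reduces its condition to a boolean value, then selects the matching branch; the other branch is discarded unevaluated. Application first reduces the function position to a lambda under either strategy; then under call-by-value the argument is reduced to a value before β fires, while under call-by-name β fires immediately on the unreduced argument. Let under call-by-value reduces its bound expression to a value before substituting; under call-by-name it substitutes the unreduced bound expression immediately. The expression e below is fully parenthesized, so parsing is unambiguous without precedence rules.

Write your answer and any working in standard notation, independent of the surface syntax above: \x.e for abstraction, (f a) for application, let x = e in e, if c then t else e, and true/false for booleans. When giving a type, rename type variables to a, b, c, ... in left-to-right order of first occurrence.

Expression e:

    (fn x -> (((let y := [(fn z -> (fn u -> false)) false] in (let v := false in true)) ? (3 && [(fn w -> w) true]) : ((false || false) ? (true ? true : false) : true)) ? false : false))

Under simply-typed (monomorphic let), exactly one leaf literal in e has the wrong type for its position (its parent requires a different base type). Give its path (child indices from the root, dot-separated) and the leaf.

Answer: 0.0.1.0 : 3

Trace:
\u._ : c -> Bool
\z._ : b -> c -> Bool
  unify b -> c -> Bool ~ Bool -> d
  unify b ~ Bool
  unify c -> Bool ~ d
_ _ : c -> Bool
let y : c -> Bool
let v : Bool
  unify Bool ~ Bool
  unify Int ~ Bool
  FAIL: mismatch Int ~ Bool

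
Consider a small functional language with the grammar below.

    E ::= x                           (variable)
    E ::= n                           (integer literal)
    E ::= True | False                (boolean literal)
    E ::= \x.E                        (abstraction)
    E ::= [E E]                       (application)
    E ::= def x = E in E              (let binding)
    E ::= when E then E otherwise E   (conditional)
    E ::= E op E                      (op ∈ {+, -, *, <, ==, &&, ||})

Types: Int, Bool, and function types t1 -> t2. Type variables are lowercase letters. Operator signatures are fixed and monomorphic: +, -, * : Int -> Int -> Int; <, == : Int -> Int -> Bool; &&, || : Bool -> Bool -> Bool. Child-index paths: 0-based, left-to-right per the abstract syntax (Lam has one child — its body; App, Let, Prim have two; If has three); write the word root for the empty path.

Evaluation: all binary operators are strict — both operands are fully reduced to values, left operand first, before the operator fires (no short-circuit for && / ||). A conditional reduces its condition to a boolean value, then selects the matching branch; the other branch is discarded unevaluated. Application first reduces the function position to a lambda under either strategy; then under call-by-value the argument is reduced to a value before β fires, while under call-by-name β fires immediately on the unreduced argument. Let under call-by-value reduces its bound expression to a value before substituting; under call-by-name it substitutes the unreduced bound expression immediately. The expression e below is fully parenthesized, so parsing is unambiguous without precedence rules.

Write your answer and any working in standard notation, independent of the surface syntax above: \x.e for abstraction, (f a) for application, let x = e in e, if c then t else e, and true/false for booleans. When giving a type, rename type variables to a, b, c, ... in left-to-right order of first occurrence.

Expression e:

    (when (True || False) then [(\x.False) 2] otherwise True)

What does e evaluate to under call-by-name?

Answer: false

Trace:
step 0: (if (true || false) then ((\x.false) 2) else true)
step 1: [delta@0] (if true then ((\x.false) 2) else true)
step 2: [if@root] ((\x.false) 2)
step 3: [beta@root] false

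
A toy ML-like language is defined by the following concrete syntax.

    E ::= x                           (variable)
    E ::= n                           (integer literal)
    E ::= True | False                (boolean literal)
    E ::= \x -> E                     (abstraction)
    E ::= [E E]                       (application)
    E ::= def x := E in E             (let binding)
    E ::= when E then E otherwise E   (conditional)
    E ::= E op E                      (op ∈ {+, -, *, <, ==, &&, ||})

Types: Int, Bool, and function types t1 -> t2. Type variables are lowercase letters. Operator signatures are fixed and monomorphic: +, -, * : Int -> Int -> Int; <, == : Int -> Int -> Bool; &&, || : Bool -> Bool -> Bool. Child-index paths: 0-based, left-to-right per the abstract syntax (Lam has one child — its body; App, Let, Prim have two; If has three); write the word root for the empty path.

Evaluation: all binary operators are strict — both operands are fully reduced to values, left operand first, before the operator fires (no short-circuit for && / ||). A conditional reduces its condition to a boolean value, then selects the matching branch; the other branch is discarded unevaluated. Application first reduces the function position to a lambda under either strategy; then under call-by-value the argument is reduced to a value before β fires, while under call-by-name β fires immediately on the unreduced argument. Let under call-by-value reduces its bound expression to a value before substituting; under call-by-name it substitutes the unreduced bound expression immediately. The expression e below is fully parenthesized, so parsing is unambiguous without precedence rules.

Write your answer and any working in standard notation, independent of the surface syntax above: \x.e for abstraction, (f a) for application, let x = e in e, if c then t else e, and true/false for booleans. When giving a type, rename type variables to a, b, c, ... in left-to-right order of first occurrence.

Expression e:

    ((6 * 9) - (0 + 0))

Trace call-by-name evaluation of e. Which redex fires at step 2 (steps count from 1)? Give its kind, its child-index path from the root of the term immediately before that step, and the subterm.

Derivation:
step 0: ((6 * 9) - (0 + 0))
step 1: [delta@0] (54 - (0 + 0))
step 2: [delta@1] (54 - 0)

Answer: delta at 1 : (0 + 0)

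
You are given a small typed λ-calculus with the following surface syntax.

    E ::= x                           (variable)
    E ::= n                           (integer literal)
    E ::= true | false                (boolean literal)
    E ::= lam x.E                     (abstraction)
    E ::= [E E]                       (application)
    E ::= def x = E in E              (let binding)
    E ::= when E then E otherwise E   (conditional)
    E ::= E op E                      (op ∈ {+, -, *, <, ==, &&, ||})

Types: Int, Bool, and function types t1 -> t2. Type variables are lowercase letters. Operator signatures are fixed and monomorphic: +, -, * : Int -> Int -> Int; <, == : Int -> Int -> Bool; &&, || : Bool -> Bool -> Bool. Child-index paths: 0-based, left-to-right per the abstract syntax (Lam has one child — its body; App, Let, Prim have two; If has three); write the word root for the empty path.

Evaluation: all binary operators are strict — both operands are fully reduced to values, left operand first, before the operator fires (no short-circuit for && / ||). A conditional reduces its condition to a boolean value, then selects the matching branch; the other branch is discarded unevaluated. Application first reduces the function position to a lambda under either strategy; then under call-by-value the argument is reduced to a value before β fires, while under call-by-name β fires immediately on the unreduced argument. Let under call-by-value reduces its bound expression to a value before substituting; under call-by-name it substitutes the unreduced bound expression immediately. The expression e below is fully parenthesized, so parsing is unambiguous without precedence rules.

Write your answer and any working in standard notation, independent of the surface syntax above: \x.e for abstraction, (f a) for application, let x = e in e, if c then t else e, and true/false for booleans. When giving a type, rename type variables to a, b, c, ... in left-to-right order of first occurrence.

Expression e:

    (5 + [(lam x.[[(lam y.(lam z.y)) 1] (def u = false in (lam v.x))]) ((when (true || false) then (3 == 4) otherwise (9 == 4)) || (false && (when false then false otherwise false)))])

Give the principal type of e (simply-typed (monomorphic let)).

Answer: Int

Derivation:
  unify Int ~ Int
y : b
\z._ : c -> b
\y._ : b -> c -> b
  unify b -> c -> b ~ Int -> d
  unify b ~ Int
  unify c -> Int ~ d
_ _ : c -> Int
let u : Bool
x : a
\v._ : e -> a
  unify c -> Int ~ (e -> a) -> f
  unify c ~ e -> a
  unify Int ~ f
_ _ : Int
\x._ : a -> Int
  unify Bool ~ Bool
  unify Bool ~ Bool
  unify Bool ~ Bool
  unify Int ~ Int
  unify Int ~ Int
  unify Int ~ Int
  unify Int ~ Int
  unify Bool ~ Bool
  unify Bool ~ Bool
  unify Bool ~ Bool
  unify Bool ~ Bool
  unify Bool ~ Bool
  unify Bool ~ Bool
  unify Bool ~ Bool
  unify a -> Int ~ Bool -> g
  unify a ~ Bool
  unify Int ~ g
_ _ : Int
  unify Int ~ Int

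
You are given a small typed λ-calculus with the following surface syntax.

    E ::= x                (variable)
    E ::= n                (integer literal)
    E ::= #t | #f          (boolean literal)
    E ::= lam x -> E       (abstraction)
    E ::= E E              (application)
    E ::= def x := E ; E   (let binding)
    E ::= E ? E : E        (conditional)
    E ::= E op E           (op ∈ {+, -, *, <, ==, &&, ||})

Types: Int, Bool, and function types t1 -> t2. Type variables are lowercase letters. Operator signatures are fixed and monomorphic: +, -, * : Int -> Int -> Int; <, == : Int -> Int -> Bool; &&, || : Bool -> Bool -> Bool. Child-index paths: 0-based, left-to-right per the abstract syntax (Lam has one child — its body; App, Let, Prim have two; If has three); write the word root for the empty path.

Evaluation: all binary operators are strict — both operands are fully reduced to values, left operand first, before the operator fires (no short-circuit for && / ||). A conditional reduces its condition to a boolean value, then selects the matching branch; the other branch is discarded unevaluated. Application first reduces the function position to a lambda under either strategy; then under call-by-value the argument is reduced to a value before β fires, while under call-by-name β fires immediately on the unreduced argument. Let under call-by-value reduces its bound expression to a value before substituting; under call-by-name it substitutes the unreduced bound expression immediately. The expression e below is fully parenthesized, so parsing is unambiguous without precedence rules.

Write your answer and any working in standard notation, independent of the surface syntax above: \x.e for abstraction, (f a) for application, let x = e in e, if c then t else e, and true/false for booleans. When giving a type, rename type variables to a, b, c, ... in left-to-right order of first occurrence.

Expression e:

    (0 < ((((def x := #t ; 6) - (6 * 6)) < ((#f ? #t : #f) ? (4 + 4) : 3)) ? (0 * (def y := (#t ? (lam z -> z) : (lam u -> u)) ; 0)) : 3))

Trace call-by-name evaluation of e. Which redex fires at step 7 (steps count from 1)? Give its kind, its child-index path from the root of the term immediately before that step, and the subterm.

Derivation:
step 0: (0 < (if (((let x = true in 6) - (6 * 6)) < (if (if false then true else false) then (4 + 4) else 3)) then (0 * (let y = (if true then (\z.z) else (\u.u)) in 0)) else 3))
step 1: [let@1.0.0.0] (0 < (if ((6 - (6 * 6)) < (if (if false then true else false) then (4 + 4) else 3)) then (0 * (let y = (if true then (\z.z) else (\u.u)) in 0)) else 3))
step 2: [delta@1.0.0.1] (0 < (if ((6 - 36) < (if (if false then true else false) then (4 + 4) else 3)) then (0 * (let y = (if true then (\z.z) else (\u.u)) in 0)) else 3))
step 3: [delta@1.0.0] (0 < (if (-30 < (if (if false then true else false) then (4 + 4) else 3)) then (0 * (let y = (if true then (\z.z) else (\u.u)) in 0)) else 3))
step 4: [if@1.0.1.0] (0 < (if (-30 < (if false then (4 + 4) else 3)) then (0 * (let y = (if true then (\z.z) else (\u.u)) in 0)) else 3))
step 5: [if@1.0.1] (0 < (if (-30 < 3) then (0 * (let y = (if true then (\z.z) else (\u.u)) in 0)) else 3))
step 6: [delta@1.0] (0 < (if true then (0 * (let y = (if true then (\z.z) else (\u.u)) in 0)) else 3))
step 7: [if@1] (0 < (0 * (let y = (if true then (\z.z) else (\u.u)) in 0)))

Answer: if at 1 : (if true then (0 * (let y = (if true then (\z.z) else (\u.u)) in 0)) else 3)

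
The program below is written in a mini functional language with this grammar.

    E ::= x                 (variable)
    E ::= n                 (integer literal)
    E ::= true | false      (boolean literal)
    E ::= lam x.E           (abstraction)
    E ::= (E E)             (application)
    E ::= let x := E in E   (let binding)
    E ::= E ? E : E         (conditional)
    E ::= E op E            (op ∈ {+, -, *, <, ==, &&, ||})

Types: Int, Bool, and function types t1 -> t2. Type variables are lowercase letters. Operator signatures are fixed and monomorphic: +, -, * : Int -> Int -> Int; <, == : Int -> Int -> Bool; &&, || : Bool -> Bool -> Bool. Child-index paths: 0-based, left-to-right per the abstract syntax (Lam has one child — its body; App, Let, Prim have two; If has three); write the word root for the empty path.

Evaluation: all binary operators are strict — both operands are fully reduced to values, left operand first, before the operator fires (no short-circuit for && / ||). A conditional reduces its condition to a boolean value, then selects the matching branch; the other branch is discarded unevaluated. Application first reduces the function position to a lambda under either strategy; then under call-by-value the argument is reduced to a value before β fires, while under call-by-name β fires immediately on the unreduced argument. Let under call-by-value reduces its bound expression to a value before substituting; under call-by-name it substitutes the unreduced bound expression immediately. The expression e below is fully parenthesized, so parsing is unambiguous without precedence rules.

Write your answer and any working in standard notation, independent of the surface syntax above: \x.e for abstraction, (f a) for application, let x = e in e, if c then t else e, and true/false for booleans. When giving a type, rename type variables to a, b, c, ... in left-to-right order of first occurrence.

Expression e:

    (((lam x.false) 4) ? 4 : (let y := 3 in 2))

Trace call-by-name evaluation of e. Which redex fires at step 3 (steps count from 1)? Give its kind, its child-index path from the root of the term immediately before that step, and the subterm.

Trace:
step 0: (if ((\x.false) 4) then 4 else (let y = 3 in 2))
step 1: [beta@0] (if false then 4 else (let y = 3 in 2))
step 2: [if@root] (let y = 3 in 2)
step 3: [let@root] 2

Answer: let at root : (let y = 3 in 2)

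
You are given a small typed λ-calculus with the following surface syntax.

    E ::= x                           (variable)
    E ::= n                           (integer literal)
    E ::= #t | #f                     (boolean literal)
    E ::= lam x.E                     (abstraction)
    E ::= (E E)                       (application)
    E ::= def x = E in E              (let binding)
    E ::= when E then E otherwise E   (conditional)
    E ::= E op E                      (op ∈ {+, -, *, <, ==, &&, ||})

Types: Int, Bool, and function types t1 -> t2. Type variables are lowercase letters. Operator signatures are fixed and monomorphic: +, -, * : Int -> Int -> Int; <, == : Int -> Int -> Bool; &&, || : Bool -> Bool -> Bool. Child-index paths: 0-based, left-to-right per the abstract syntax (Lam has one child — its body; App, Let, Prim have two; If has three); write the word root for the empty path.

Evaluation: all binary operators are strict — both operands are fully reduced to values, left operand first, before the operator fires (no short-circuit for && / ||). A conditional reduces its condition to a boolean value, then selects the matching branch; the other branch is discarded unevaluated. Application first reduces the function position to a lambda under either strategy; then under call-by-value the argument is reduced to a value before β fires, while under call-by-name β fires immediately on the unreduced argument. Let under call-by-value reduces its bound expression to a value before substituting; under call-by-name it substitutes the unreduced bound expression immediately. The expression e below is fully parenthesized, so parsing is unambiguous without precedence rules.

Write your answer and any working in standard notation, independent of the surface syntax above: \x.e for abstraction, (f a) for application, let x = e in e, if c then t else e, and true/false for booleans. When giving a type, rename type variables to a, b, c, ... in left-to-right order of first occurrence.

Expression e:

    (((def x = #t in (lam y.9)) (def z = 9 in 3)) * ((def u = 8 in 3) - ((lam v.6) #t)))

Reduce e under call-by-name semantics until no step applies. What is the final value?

Answer: -27

Trace:
step 0: (((let x = true in (\y.9)) (let z = 9 in 3)) * ((let u = 8 in 3) - ((\v.6) true)))
step 1: [let@0.0] (((\y.9) (let z = 9 in 3)) * ((let u = 8 in 3) - ((\v.6) true)))
step 2: [beta@0] (9 * ((let u = 8 in 3) - ((\v.6) true)))
step 3: [let@1.0] (9 * (3 - ((\v.6) true)))
step 4: [beta@1.1] (9 * (3 - 6))
step 5: [delta@1] (9 * -3)
step 6: [delta@root] -27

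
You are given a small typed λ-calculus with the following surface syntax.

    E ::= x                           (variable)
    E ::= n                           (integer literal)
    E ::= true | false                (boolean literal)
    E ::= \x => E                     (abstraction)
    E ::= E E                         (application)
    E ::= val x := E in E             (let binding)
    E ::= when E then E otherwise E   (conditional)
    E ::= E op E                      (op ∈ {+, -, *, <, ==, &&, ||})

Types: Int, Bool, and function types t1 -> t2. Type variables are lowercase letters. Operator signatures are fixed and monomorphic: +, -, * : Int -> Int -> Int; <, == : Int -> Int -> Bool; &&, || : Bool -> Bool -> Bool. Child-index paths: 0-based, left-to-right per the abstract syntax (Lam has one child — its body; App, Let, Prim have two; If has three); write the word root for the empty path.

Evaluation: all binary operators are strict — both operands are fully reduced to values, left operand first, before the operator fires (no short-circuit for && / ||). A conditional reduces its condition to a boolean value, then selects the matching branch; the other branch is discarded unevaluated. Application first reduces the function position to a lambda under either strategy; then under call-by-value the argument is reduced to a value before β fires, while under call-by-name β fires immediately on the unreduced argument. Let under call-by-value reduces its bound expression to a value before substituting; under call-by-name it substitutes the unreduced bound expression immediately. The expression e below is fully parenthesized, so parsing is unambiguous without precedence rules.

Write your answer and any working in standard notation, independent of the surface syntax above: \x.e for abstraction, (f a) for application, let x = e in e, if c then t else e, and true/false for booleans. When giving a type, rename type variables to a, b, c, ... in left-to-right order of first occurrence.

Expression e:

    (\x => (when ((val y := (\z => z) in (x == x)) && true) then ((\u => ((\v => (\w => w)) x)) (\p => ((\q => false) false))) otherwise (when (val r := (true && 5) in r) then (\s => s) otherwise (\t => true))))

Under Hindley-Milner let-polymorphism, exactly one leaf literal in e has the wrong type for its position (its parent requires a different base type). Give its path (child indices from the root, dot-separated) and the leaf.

Derivation:
z : b
\z._ : b -> b
let y : forall. b -> b
x : a
  unify a ~ Int
x : Int
  unify Int ~ Int
  unify Bool ~ Bool
  unify Bool ~ Bool
  unify Bool ~ Bool
w : e
\w._ : e -> e
\v._ : d -> e -> e
x : Int
  unify d -> e -> e ~ Int -> f
  unify d ~ Int
  unify e -> e ~ f
_ _ : e -> e
\u._ : c -> e -> e
\q._ : h -> Bool
  unify h -> Bool ~ Bool -> i
  unify h ~ Bool
  unify Bool ~ i
_ _ : Bool
\p._ : g -> Bool
  unify c -> e -> e ~ (g -> Bool) -> j
  unify c ~ g -> Bool
  unify e -> e ~ j
_ _ : e -> e
  unify Bool ~ Bool
  unify Int ~ Bool
  FAIL: mismatch Int ~ Bool

Answer: 0.2.0.0.1 : 5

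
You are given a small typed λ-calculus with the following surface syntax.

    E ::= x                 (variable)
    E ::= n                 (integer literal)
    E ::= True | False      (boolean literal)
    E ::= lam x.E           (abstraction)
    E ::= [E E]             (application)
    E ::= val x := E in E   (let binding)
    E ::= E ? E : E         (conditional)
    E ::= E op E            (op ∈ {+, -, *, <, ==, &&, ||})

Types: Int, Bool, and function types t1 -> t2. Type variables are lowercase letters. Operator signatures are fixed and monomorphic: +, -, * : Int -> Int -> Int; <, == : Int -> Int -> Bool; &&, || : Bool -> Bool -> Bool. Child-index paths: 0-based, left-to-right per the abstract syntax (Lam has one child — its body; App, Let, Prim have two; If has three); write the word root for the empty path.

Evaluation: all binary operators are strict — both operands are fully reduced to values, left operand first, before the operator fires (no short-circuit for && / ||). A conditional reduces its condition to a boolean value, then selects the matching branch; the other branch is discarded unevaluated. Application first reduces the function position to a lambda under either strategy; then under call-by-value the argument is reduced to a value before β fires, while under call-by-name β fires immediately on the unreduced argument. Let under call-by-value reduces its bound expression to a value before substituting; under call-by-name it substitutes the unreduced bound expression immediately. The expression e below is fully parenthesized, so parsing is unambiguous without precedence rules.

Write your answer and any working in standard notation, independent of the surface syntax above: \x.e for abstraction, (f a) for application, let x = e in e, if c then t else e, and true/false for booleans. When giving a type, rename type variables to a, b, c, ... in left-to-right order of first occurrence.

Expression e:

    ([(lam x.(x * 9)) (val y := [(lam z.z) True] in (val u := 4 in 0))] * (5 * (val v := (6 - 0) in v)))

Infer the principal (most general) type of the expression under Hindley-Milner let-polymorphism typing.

Working:
x : a
  unify a ~ Int
  unify Int ~ Int
\x._ : Int -> Int
z : b
\z._ : b -> b
  unify b -> b ~ Bool -> c
  unify b ~ Bool
  unify Bool ~ c
_ _ : Bool
let y : Bool
let u : Int
  unify Int -> Int ~ Int -> d
  unify Int ~ Int
  unify Int ~ d
_ _ : Int
  unify Int ~ Int
  unify Int ~ Int
  unify Int ~ Int
  unify Int ~ Int
let v : Int
v : Int
  unify Int ~ Int
  unify Int ~ Int

Answer: Int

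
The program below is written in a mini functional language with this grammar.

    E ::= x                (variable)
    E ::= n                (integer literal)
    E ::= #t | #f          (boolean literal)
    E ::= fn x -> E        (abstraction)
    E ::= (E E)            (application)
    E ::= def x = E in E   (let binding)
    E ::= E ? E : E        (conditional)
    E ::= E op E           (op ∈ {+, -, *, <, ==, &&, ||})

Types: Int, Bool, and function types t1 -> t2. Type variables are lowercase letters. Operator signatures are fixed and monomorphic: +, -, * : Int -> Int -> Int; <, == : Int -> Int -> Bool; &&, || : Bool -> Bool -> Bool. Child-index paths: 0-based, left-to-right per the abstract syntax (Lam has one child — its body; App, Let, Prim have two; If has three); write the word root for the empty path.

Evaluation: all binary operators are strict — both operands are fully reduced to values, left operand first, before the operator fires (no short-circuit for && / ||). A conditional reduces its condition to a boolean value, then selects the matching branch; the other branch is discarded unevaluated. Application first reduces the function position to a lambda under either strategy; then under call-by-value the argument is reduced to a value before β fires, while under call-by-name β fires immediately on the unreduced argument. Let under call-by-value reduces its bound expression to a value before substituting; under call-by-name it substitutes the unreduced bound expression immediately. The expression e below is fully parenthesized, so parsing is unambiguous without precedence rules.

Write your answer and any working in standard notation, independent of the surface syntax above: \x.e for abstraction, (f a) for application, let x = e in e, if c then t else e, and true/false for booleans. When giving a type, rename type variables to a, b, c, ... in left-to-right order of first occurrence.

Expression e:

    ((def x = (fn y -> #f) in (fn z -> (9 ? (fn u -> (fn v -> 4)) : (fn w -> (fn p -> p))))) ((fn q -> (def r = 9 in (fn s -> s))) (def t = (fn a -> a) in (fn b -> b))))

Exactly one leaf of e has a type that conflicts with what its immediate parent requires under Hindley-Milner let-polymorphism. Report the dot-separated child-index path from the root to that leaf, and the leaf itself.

Answer: 0.1.0.0 : 9

Trace:
\y._ : a -> Bool
let x : forall. a -> Bool
  unify Int ~ Bool
  FAIL: mismatch Int ~ Bool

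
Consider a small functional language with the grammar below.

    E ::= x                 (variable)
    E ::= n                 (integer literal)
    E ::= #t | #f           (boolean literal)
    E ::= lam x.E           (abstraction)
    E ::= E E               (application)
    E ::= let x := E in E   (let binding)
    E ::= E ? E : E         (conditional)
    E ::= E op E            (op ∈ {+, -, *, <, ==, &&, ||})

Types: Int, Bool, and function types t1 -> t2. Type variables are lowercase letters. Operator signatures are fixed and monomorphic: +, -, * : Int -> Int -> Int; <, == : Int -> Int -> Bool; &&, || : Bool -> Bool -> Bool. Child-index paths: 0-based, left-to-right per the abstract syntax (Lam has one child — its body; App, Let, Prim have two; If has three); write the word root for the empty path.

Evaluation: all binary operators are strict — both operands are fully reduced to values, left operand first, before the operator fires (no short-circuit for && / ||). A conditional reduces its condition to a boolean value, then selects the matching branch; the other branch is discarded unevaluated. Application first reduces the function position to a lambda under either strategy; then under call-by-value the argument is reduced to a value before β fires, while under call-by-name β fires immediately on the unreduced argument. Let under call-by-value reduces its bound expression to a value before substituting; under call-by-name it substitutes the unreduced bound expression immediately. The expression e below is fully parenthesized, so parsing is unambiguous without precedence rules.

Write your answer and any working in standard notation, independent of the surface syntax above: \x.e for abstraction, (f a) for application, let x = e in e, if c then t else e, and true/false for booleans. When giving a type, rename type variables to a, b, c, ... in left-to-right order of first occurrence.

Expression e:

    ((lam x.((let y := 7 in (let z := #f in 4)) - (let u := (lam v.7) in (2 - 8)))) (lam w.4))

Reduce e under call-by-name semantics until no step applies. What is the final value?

Answer: 10

Trace:
step 0: ((\x.((let y = 7 in (let z = false in 4)) - (let u = (\v.7) in (2 - 8)))) (\w.4))
step 1: [beta@root] ((let y = 7 in (let z = false in 4)) - (let u = (\v.7) in (2 - 8)))
step 2: [let@0] ((let z = false in 4) - (let u = (\v.7) in (2 - 8)))
step 3: [let@0] (4 - (let u = (\v.7) in (2 - 8)))
step 4: [let@1] (4 - (2 - 8))
step 5: [delta@1] (4 - -6)
step 6: [delta@root] 10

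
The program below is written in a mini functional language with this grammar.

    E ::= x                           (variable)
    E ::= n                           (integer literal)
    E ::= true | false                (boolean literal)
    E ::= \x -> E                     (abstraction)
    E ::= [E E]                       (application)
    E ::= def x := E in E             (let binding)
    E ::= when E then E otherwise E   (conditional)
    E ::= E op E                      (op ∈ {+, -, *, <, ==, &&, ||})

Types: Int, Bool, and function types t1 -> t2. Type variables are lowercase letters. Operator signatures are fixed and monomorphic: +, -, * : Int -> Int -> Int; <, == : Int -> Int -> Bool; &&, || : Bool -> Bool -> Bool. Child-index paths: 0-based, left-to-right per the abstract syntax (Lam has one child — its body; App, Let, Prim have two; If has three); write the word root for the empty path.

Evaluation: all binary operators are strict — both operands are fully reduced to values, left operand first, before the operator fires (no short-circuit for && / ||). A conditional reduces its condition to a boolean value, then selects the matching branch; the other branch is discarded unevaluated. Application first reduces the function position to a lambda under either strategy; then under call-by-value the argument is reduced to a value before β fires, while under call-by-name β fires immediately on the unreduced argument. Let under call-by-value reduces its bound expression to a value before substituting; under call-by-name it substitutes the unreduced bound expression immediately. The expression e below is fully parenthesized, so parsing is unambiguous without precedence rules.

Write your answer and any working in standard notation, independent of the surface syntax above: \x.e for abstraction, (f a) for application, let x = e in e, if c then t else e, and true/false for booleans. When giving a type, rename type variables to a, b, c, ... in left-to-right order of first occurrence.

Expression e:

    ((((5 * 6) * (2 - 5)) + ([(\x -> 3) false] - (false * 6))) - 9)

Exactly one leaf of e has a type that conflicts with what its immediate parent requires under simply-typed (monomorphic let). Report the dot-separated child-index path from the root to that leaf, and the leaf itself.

Working:
  unify Int ~ Int
  unify Int ~ Int
  unify Int ~ Int
  unify Int ~ Int
  unify Int ~ Int
  unify Int ~ Int
  unify Int ~ Int
\x._ : a -> Int
  unify a -> Int ~ Bool -> b
  unify a ~ Bool
  unify Int ~ b
_ _ : Int
  unify Int ~ Int
  unify Bool ~ Int
  FAIL: mismatch Bool ~ Int

Answer: 0.1.1.0 : false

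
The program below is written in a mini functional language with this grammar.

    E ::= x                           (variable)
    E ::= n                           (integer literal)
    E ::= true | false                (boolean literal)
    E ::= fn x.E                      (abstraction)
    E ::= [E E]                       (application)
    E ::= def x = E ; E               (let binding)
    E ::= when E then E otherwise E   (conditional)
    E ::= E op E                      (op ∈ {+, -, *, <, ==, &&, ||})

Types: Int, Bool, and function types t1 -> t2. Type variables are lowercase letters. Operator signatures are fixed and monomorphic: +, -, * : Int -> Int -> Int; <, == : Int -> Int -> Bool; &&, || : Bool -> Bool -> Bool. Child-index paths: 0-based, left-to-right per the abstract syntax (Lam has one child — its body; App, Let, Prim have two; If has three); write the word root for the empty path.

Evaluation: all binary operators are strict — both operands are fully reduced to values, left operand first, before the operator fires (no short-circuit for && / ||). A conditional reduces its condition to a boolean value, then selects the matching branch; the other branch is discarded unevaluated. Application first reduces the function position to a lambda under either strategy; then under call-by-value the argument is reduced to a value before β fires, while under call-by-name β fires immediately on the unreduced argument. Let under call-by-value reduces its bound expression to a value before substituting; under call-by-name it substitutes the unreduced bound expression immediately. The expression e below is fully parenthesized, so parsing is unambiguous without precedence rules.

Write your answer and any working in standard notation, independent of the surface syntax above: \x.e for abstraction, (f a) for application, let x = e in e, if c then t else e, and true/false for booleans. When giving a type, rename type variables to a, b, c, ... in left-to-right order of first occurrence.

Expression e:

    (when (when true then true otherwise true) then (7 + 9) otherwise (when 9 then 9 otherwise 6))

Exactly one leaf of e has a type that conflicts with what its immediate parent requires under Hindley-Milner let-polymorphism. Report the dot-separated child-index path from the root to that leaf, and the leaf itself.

Answer: 2.0 : 9

Trace:
  unify Bool ~ Bool
  unify Bool ~ Bool
  unify Bool ~ Bool
  unify Int ~ Int
  unify Int ~ Int
  unify Int ~ Bool
  FAIL: mismatch Int ~ Bool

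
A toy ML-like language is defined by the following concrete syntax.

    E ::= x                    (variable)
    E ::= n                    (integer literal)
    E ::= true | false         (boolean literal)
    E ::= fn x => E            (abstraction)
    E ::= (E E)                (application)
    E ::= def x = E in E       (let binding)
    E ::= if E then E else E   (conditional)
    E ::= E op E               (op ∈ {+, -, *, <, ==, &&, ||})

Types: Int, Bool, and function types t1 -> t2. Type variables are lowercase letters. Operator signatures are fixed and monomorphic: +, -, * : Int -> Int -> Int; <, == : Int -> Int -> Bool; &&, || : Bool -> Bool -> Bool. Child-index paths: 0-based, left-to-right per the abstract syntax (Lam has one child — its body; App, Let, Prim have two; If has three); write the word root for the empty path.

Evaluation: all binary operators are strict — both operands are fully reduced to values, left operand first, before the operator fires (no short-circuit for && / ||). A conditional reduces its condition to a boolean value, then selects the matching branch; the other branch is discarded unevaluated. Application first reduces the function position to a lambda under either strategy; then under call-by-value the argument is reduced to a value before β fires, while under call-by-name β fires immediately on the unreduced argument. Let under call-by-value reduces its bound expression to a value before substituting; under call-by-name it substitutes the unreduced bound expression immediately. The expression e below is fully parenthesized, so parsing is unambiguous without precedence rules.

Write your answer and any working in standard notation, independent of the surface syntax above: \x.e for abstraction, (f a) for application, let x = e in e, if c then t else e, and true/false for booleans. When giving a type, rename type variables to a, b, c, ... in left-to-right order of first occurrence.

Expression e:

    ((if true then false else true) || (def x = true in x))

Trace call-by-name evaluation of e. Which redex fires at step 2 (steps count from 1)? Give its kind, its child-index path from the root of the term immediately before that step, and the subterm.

Answer: let at 1 : (let x = true in x)

Trace:
step 0: ((if true then false else true) || (let x = true in x))
step 1: [if@0] (false || (let x = true in x))
step 2: [let@1] (false || true)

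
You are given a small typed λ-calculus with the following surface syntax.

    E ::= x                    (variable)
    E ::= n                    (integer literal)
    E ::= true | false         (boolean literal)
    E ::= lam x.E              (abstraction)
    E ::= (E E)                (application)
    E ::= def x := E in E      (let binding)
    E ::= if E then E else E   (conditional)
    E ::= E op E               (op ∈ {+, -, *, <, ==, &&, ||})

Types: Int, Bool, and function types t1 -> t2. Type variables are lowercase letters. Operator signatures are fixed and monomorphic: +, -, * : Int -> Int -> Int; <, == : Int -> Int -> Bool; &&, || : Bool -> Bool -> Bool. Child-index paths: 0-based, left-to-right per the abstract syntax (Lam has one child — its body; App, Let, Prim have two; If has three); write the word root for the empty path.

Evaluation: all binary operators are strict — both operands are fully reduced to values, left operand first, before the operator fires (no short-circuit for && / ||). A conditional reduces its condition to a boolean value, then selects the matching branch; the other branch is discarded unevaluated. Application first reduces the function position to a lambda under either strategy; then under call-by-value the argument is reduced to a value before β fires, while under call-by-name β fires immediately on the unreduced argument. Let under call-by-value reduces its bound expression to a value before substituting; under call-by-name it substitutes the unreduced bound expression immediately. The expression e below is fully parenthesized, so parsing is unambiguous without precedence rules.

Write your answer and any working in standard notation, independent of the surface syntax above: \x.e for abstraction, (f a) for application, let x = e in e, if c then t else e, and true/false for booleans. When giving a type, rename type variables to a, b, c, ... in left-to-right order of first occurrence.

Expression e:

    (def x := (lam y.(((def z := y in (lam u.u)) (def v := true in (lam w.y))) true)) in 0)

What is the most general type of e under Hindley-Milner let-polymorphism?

Derivation:
y : a
let z : a
u : b
\u._ : b -> b
let v : Bool
y : a
\w._ : c -> a
  unify b -> b ~ (c -> a) -> d
  unify b ~ c -> a
  unify c -> a ~ d
_ _ : c -> a
  unify c -> a ~ Bool -> e
  unify c ~ Bool
  unify a ~ e
_ _ : e
\y._ : e -> e
let x : forall. e -> e

Answer: Int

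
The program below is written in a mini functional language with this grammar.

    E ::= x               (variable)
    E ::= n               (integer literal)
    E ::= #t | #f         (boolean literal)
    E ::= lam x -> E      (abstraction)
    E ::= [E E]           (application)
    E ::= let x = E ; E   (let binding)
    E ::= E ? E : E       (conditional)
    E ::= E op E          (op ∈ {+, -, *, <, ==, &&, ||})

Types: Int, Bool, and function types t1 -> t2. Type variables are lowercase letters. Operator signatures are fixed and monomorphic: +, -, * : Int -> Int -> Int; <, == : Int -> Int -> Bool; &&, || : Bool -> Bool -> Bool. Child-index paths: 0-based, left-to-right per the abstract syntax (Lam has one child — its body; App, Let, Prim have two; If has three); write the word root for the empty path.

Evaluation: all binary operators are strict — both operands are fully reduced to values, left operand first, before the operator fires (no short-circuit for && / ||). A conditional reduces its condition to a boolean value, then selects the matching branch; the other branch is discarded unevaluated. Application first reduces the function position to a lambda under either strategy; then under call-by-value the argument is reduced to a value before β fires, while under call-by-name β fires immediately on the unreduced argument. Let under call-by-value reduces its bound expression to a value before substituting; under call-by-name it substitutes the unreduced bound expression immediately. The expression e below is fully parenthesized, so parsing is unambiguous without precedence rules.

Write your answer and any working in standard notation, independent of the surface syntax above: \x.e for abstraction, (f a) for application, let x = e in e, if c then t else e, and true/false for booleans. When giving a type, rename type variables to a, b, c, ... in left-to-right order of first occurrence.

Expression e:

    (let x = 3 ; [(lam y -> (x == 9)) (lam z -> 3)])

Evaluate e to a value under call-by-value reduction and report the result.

Answer: false

Trace:
step 0: (let x = 3 in ((\y.(x == 9)) (\z.3)))
step 1: [let@root] ((\y.(3 == 9)) (\z.3))
step 2: [beta@root] (3 == 9)
step 3: [delta@root] false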